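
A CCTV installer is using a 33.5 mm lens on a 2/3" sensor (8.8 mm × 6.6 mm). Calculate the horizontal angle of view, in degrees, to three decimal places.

14.965°

Angle of view α = 2·arctan(w/2f) with w = 8.8 mm and f = 33.5 mm.
w/2f = 0.13134; arctan(0.13134) ≈ 7.4826°, so α ≈ 14.9652°.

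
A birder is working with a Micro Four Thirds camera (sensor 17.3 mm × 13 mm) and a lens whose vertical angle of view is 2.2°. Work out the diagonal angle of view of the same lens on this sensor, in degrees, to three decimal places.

From the vertical AOV: f = 13 / (2·tan(1.1°)) = 13 / 0.03840 ≈ 338.5244 mm.
Sensor diagonal = √(17.3² + 13²) = √468.2900 ≈ 21.6400 mm.
Diagonal AOV = 2·arctan(21.6400 / (2 × 338.5244)) = 2·arctan(0.03196) ≈ 3.6614°.

3.661°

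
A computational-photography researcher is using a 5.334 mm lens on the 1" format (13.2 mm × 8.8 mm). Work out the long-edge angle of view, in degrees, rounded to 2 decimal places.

102.11°

Angle of view α = 2·arctan(w/2f) with w = 13.2 mm and f = 5.334 mm.
w/2f = 1.23735; arctan(1.23735) ≈ 51.0555°, so α ≈ 102.1110°.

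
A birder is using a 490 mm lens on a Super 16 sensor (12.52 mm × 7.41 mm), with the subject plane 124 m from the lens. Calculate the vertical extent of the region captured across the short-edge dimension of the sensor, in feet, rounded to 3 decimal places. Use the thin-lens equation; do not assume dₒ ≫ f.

dₒ: 124 m = 124000 mm.
Similar triangles through the lens centre give W/dₒ = h/dᵢ; with 1/f = 1/dₒ + 1/dᵢ this gives W = h·(dₒ − f)/f.
W = 7.41 mm × (124000 − 490) / 490 = 7.41 × 252.0612 ≈ 1867.774 mm = 1867.774/304.8 ft = 6.12787 ft.

6.128 ft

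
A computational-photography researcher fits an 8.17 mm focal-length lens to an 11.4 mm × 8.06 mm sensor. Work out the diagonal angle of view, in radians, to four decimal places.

Sensor diagonal = √(11.4² + 8.06²) = √194.9236 ≈ 13.9615 mm.
Angle of view α = 2·arctan(d/2f) with d = 13.9615 mm and f = 8.17 mm.
d/2f = 0.85444; arctan(0.85444) ≈ 0.7071 rad, so α ≈ 1.4141 rad.

1.4141 rad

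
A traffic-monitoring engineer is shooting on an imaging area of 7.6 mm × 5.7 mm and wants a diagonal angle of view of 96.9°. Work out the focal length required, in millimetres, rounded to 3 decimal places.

4.210 mm

Sensor diagonal = √(7.6² + 5.7²) = √90.2500 ≈ 9.5000 mm.
From α = 2·arctan(d/2f) we get f = d / (2·tan(α/2)).
With d = 9.5000 mm and α/2 = 48.45°, tan(α/2) ≈ 1.12831, so f ≈ 9.5000 / 2.25662 ≈ 4.2098 mm.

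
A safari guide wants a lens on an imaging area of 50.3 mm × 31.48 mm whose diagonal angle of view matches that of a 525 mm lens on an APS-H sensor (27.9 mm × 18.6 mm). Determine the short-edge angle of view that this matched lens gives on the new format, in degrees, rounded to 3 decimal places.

1.941°

Sensor diagonal = √(27.9² + 18.6²) = √1124.3700 ≈ 33.5316 mm.
Sensor diagonal = √(50.3² + 31.48²) = √3521.0804 ≈ 59.3387 mm.
Equal diagonal AOV ⇒ f₂ = f₁ · 59.3387/33.5316 = 525 × 1.76963 ≈ 929.0576 mm.
Short-edge AOV on the new format = 2·arctan(31.48 / (2 × 929.0576)) = 2·arctan(0.01694) ≈ 1.9412°.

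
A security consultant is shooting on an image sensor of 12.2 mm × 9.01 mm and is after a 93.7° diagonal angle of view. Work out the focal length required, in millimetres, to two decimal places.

7.11 mm

Sensor diagonal = √(12.2² + 9.01²) = √230.0201 ≈ 15.1664 mm.
From α = 2·arctan(d/2f) we get f = d / (2·tan(α/2)).
With d = 15.1664 mm and α/2 = 46.85°, tan(α/2) ≈ 1.06676, so f ≈ 15.1664 / 2.13351 ≈ 7.1087 mm.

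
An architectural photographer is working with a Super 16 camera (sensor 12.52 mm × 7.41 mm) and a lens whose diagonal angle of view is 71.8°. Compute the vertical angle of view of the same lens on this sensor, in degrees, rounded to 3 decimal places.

Sensor diagonal = √(12.52² + 7.41²) = √211.6585 ≈ 14.5485 mm.
From the diagonal AOV: f = 14.5485 / (2·tan(35.9°)) = 14.5485 / 1.44776 ≈ 10.0490 mm.
Vertical AOV = 2·arctan(7.41 / (2 × 10.0490)) = 2·arctan(0.36869) ≈ 40.4773°.

40.477°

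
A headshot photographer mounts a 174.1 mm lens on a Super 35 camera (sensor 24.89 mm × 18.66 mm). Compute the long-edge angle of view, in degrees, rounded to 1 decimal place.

8.2°

Angle of view α = 2·arctan(w/2f) with w = 24.89 mm and f = 174.1 mm.
w/2f = 0.07148; arctan(0.07148) ≈ 4.0887°, so α ≈ 8.1773°.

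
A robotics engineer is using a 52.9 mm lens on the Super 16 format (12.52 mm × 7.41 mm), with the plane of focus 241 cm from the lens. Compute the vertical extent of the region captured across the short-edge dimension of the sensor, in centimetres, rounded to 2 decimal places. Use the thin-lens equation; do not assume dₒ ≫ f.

33.02 cm

dₒ: 241 cm = 2410 mm.
Similar triangles through the lens centre give W/dₒ = h/dᵢ; with 1/f = 1/dₒ + 1/dᵢ this gives W = h·(dₒ − f)/f.
W = 7.41 mm × (2410 − 52.9) / 52.9 = 7.41 × 44.5577 ≈ 330.172 mm = 33.0172 cm.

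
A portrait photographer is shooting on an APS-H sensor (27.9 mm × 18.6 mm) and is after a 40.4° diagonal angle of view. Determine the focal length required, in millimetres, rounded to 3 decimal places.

45.568 mm

Sensor diagonal = √(27.9² + 18.6²) = √1124.3700 ≈ 33.5316 mm.
From α = 2·arctan(d/2f) we get f = d / (2·tan(α/2)).
With d = 33.5316 mm and α/2 = 20.2°, tan(α/2) ≈ 0.36793, so f ≈ 33.5316 / 0.73586 ≈ 45.5681 mm.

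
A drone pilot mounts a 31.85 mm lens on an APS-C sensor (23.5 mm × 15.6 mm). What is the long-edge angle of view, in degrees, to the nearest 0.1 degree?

40.5°

Angle of view α = 2·arctan(w/2f) with w = 23.5 mm and f = 31.85 mm.
w/2f = 0.36892; arctan(0.36892) ≈ 20.2499°, so α ≈ 40.4997°.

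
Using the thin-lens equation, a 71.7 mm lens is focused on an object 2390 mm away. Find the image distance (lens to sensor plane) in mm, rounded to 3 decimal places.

1/dᵢ = 1/f − 1/dₒ = 1/71.7 − 1/2390 = 0.0135286 mm⁻¹.
dᵢ = 1/0.0135286 ≈ 73.9175 mm.

73.918 mm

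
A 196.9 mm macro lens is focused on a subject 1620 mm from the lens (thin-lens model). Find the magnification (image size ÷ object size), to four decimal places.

0.1384×

Thin lens: 1/f = 1/dₒ + 1/dᵢ → 1/dᵢ = 1/196.9 − 1/1620 = 0.0044614 mm⁻¹, so dᵢ ≈ 224.1431 mm.
Magnification m = dᵢ/dₒ = 224.1431/1620 ≈ 0.13836.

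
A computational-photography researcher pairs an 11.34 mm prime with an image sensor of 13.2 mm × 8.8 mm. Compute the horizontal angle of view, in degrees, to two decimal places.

Angle of view α = 2·arctan(w/2f) with w = 13.2 mm and f = 11.34 mm.
w/2f = 0.58201; arctan(0.58201) ≈ 30.1999°, so α ≈ 60.3997°.

60.40°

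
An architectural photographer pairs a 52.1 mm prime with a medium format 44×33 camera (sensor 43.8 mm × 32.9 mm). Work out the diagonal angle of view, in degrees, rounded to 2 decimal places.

55.46°

Sensor diagonal = √(43.8² + 32.9²) = √3000.8500 ≈ 54.7800 mm.
Angle of view α = 2·arctan(d/2f) with d = 54.7800 mm and f = 52.1 mm.
d/2f = 0.52572; arctan(0.52572) ≈ 27.7318°, so α ≈ 55.4636°.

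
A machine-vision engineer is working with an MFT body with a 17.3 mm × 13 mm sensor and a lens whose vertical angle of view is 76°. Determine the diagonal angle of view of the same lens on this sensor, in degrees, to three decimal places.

104.886°

From the vertical AOV: f = 13 / (2·tan(38°)) = 13 / 1.56257 ≈ 8.3196 mm.
Sensor diagonal = √(17.3² + 13²) = √468.2900 ≈ 21.6400 mm.
Diagonal AOV = 2·arctan(21.6400 / (2 × 8.3196)) = 2·arctan(1.30054) ≈ 104.8858°.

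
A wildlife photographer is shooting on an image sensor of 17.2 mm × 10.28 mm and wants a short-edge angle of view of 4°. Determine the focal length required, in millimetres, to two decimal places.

From α = 2·arctan(h/2f) we get f = h / (2·tan(α/2)).
With h = 10.28 mm and α/2 = 2°, tan(α/2) ≈ 0.03492, so f ≈ 10.28 / 0.06984 ≈ 147.1903 mm.

147.19 mm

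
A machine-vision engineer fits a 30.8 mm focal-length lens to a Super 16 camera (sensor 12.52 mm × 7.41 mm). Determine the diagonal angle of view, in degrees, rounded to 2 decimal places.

26.58°

Sensor diagonal = √(12.52² + 7.41²) = √211.6585 ≈ 14.5485 mm.
Angle of view α = 2·arctan(d/2f) with d = 14.5485 mm and f = 30.8 mm.
d/2f = 0.23618; arctan(0.23618) ≈ 13.2884°, so α ≈ 26.5769°.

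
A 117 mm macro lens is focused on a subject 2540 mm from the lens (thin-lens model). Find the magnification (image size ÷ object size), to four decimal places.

Thin lens: 1/f = 1/dₒ + 1/dᵢ → 1/dᵢ = 1/117 − 1/2540 = 0.0081533 mm⁻¹, so dᵢ ≈ 122.6496 mm.
Magnification m = dᵢ/dₒ = 122.6496/2540 ≈ 0.04829.

0.0483×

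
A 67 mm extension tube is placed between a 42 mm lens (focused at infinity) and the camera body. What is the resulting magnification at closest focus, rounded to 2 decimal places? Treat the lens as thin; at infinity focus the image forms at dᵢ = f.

The tube moves the image plane from f to f + e, so dᵢ = 42 + 67 = 109 mm. Focus is achieved when 1/f = 1/dₒ + 1/dᵢ, giving dₒ = 1/(1/f − 1/(f+e)).
Magnification m = dᵢ/dₒ = (f+e)·(1/f − 1/(f+e)) = e/f = 67/42 ≈ 1.5952.

1.60×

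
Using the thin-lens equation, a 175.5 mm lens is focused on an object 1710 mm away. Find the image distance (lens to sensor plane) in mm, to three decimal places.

195.572 mm

1/dᵢ = 1/f − 1/dₒ = 1/175.5 − 1/1710 = 0.0051132 mm⁻¹.
dᵢ = 1/0.0051132 ≈ 195.5718 mm.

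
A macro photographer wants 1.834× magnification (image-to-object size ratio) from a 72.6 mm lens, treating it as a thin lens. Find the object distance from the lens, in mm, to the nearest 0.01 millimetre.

With m = dᵢ/dₒ and 1/f = 1/dₒ + 1/dᵢ, substituting dᵢ = m·dₒ gives 1/f = (1 + 1/m)/dₒ, hence dₒ = f·(1 + 1/m).
dₒ = 72.6 × (1 + 1/1.834) = 72.6 × 1.54526 ≈ 112.186 mm.

112.19 mm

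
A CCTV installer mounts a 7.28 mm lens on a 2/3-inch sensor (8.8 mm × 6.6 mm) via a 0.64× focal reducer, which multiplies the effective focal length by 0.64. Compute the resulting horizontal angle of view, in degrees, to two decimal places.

86.72°

Effective focal length f = 7.28 × 0.64 = 4.6592 mm.
α = 2·arctan(8.8 / (2 × 4.6592)) = 2·arctan(0.94437) ≈ 86.7222°.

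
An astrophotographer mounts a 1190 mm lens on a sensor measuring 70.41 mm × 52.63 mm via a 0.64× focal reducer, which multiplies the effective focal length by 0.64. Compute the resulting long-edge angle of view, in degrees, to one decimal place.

5.3°

Effective focal length f = 1190 × 0.64 = 761.6 mm.
α = 2·arctan(70.41 / (2 × 761.6)) = 2·arctan(0.04623) ≈ 5.2932°.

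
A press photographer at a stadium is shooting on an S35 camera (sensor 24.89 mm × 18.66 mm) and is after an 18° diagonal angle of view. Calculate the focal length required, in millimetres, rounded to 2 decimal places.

Sensor diagonal = √(24.89² + 18.66²) = √967.7077 ≈ 31.1080 mm.
From α = 2·arctan(d/2f) we get f = d / (2·tan(α/2)).
With d = 31.1080 mm and α/2 = 9°, tan(α/2) ≈ 0.15838, so f ≈ 31.1080 / 0.31677 ≈ 98.2041 mm.

98.20 mm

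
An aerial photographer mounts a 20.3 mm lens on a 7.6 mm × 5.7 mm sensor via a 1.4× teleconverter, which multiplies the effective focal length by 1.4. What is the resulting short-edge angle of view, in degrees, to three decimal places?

11.453°

Effective focal length f = 20.3 × 1.4 = 28.42 mm.
α = 2·arctan(5.7 / (2 × 28.42)) = 2·arctan(0.10028) ≈ 11.4531°.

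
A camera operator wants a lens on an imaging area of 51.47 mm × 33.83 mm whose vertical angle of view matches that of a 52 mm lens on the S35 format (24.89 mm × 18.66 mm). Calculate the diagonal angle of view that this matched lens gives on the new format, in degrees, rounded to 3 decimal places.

36.181°

Equal vertical AOV ⇒ f₂ = f₁ · 33.83/18.66 = 52 × 1.81297 ≈ 94.2744 mm.
Sensor diagonal = √(51.47² + 33.83²) = √3793.6298 ≈ 61.5924 mm.
Diagonal AOV on the new format = 2·arctan(61.5924 / (2 × 94.2744)) = 2·arctan(0.32667) ≈ 36.1809°.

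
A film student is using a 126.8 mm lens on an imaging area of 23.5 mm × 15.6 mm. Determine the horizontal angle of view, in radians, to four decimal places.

Angle of view α = 2·arctan(w/2f) with w = 23.5 mm and f = 126.8 mm.
w/2f = 0.09267; arctan(0.09267) ≈ 0.0924 rad, so α ≈ 0.1848 rad.

0.1848 rad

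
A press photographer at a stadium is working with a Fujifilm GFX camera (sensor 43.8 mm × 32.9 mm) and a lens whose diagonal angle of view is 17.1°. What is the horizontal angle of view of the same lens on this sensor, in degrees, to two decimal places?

Sensor diagonal = √(43.8² + 32.9²) = √3000.8500 ≈ 54.7800 mm.
From the diagonal AOV: f = 54.7800 / (2·tan(8.55°)) = 54.7800 / 0.30069 ≈ 182.1831 mm.
Horizontal AOV = 2·arctan(43.8 / (2 × 182.1831)) = 2·arctan(0.12021) ≈ 13.7091°.

13.71°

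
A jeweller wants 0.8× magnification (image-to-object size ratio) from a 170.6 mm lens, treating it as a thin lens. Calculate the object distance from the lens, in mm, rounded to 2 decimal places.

383.85 mm

With m = dᵢ/dₒ and 1/f = 1/dₒ + 1/dᵢ, substituting dᵢ = m·dₒ gives 1/f = (1 + 1/m)/dₒ, hence dₒ = f·(1 + 1/m).
dₒ = 170.6 × (1 + 1/0.8) = 170.6 × 2.25000 ≈ 383.850 mm.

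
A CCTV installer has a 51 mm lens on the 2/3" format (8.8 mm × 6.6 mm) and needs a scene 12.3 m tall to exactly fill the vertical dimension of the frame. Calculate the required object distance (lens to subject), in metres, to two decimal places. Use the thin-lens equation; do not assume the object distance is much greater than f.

95.10 m

W: 12.3 m = 12300 mm.
Magnification m = h/W = dᵢ/dₒ; combined with 1/f = 1/dₒ + 1/dᵢ this gives dₒ = f·(1 + W/h).
dₒ = 51 mm × (1 + 12300/6.6) = 51 × 1864.6364 ≈ 95096.455 mm = 95.0965 m.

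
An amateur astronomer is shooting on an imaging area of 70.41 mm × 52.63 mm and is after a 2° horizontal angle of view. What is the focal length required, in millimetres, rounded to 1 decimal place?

From α = 2·arctan(w/2f) we get f = w / (2·tan(α/2)).
With w = 70.41 mm and α/2 = 1°, tan(α/2) ≈ 0.01746, so f ≈ 70.41 / 0.03491 ≈ 2016.8931 mm.

2016.9 mm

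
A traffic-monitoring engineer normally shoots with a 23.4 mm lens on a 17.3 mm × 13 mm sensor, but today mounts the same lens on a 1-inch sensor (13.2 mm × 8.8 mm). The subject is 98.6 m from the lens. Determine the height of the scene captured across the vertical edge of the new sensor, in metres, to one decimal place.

The focal length stays 23.4 mm; the relevant sensor dimension is now h = 8.8 mm. Object distance dₒ = 98.6 m = 98600 mm.
Thin-lens field height W = h·(dₒ − f)/f = 8.8 × (98600 − 23.4)/23.4 ≈ 37071.542 mm = 37.0715 m.

37.1 m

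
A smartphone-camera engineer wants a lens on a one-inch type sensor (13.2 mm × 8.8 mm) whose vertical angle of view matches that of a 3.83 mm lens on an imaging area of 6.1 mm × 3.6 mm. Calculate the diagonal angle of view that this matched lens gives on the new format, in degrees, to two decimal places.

80.55°

Equal vertical AOV ⇒ f₂ = f₁ · 8.8/3.6 = 3.83 × 2.44444 ≈ 9.3622 mm.
Sensor diagonal = √(13.2² + 8.8²) = √251.6800 ≈ 15.8644 mm.
Diagonal AOV on the new format = 2·arctan(15.8644 / (2 × 9.3622)) = 2·arctan(0.84726) ≈ 80.5464°.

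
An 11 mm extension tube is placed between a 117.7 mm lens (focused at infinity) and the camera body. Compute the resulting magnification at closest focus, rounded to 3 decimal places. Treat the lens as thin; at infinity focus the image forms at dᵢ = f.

0.093×

The tube moves the image plane from f to f + e, so dᵢ = 117.7 + 11 = 128.7 mm. Focus is achieved when 1/f = 1/dₒ + 1/dᵢ, giving dₒ = 1/(1/f − 1/(f+e)).
Magnification m = dᵢ/dₒ = (f+e)·(1/f − 1/(f+e)) = e/f = 11/117.7 ≈ 0.0935.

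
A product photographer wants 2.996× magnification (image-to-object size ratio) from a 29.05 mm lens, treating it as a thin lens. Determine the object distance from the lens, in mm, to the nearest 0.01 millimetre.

38.75 mm

With m = dᵢ/dₒ and 1/f = 1/dₒ + 1/dᵢ, substituting dᵢ = m·dₒ gives 1/f = (1 + 1/m)/dₒ, hence dₒ = f·(1 + 1/m).
dₒ = 29.05 × (1 + 1/2.996) = 29.05 × 1.33378 ≈ 38.746 mm.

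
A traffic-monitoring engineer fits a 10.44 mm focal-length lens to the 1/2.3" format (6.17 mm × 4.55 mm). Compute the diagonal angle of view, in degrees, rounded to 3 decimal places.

40.322°

Sensor diagonal = √(6.17² + 4.55²) = √58.7714 ≈ 7.6663 mm.
Angle of view α = 2·arctan(d/2f) with d = 7.6663 mm and f = 10.44 mm.
d/2f = 0.36716; arctan(0.36716) ≈ 20.1611°, so α ≈ 40.3222°.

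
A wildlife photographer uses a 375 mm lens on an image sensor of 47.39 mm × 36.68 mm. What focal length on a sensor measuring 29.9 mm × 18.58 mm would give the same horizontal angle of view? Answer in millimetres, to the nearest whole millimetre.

237 mm

Equal angle of view means equal width/f ratio, so f₂ = f₁ · (width₂/width₁) = 375 × 29.9/47.39.
f₂ = 375 × 0.63093 ≈ 236.601 mm.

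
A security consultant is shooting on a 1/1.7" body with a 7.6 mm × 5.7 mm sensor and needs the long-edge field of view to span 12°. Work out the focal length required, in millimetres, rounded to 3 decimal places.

From α = 2·arctan(w/2f) we get f = w / (2·tan(α/2)).
With w = 7.6 mm and α/2 = 6°, tan(α/2) ≈ 0.10510, so f ≈ 7.6 / 0.21021 ≈ 36.1546 mm.

36.155 mm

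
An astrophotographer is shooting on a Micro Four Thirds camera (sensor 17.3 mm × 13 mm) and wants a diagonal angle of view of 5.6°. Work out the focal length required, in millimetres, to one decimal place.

221.2 mm

Sensor diagonal = √(17.3² + 13²) = √468.2900 ≈ 21.6400 mm.
From α = 2·arctan(d/2f) we get f = d / (2·tan(α/2)).
With d = 21.6400 mm and α/2 = 2.8°, tan(α/2) ≈ 0.04891, so f ≈ 21.6400 / 0.09782 ≈ 221.2311 mm.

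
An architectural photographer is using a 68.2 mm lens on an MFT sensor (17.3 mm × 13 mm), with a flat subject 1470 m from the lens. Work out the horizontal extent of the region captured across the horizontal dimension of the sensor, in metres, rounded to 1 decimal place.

dₒ: 1470 m = 1.47e+06 mm.
Similar triangles through the lens centre give W/dₒ = w/dᵢ; with 1/f = 1/dₒ + 1/dᵢ this gives W = w·(dₒ − f)/f.
W = 17.3 mm × (1.47e+06 − 68.2) / 68.2 = 17.3 × 21553.2522 ≈ 372871.263 mm = 372.871 m.

372.9 m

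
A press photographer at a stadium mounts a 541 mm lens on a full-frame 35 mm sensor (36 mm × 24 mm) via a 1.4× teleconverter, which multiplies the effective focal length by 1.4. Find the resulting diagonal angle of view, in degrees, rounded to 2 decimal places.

3.27°

Effective focal length f = 541 × 1.4 = 757.4 mm.
Sensor diagonal = √(36² + 24²) = √1872.0000 ≈ 43.2666 mm.
α = 2·arctan(43.267 / (2 × 757.4)) = 2·arctan(0.02856) ≈ 3.2721°.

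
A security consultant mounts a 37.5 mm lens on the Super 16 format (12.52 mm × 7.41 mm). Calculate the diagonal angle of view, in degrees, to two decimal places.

21.96°

Sensor diagonal = √(12.52² + 7.41²) = √211.6585 ≈ 14.5485 mm.
Angle of view α = 2·arctan(d/2f) with d = 14.5485 mm and f = 37.5 mm.
d/2f = 0.19398; arctan(0.19398) ≈ 10.9779°, so α ≈ 21.9558°.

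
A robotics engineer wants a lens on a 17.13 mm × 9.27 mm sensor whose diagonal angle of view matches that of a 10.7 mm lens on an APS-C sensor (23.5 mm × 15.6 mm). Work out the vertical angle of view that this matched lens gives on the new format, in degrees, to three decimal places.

Sensor diagonal = √(23.5² + 15.6²) = √795.6100 ≈ 28.2066 mm.
Sensor diagonal = √(17.13² + 9.27²) = √379.3698 ≈ 19.4774 mm.
Equal diagonal AOV ⇒ f₂ = f₁ · 19.4774/28.2066 = 10.7 × 0.69053 ≈ 7.3886 mm.
Vertical AOV on the new format = 2·arctan(9.27 / (2 × 7.3886)) = 2·arctan(0.62731) ≈ 64.2012°.

64.201°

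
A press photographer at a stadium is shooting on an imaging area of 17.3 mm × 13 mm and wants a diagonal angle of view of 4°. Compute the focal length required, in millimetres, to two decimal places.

Sensor diagonal = √(17.3² + 13²) = √468.2900 ≈ 21.6400 mm.
From α = 2·arctan(d/2f) we get f = d / (2·tan(α/2)).
With d = 21.6400 mm and α/2 = 2°, tan(α/2) ≈ 0.03492, so f ≈ 21.6400 / 0.06984 ≈ 309.8444 mm.

309.84 mm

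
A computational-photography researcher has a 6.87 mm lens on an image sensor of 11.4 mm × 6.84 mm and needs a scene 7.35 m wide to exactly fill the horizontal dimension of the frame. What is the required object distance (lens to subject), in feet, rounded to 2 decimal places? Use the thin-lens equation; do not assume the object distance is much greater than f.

14.55 ft

W: 7.35 m = 7350 mm.
Magnification m = w/W = dᵢ/dₒ; combined with 1/f = 1/dₒ + 1/dᵢ this gives dₒ = f·(1 + W/w).
dₒ = 6.87 mm × (1 + 7350/11.4) = 6.87 × 645.7368 ≈ 4436.212 mm = 4436.212/304.8 ft = 14.5545 ft.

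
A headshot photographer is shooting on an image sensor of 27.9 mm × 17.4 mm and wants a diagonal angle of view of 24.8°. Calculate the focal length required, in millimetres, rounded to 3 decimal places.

Sensor diagonal = √(27.9² + 17.4²) = √1081.1700 ≈ 32.8811 mm.
From α = 2·arctan(d/2f) we get f = d / (2·tan(α/2)).
With d = 32.8811 mm and α/2 = 12.4°, tan(α/2) ≈ 0.21986, so f ≈ 32.8811 / 0.43973 ≈ 74.7760 mm.

74.776 mm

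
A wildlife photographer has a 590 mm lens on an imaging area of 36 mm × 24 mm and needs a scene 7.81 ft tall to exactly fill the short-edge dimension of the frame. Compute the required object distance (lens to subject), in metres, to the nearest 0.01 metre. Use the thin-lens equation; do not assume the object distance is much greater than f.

59.11 m

W: 7.81 ft × 304.8 mm/ft = 2380.49 mm.
Magnification m = h/W = dᵢ/dₒ; combined with 1/f = 1/dₒ + 1/dᵢ this gives dₒ = f·(1 + W/h).
dₒ = 590 mm × (1 + 2380.49/24) = 590 × 100.1870 ≈ 59110.328 mm = 59.1103 m.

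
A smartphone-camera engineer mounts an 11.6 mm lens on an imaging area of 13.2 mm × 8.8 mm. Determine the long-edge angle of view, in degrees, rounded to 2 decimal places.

Angle of view α = 2·arctan(w/2f) with w = 13.2 mm and f = 11.6 mm.
w/2f = 0.56897; arctan(0.56897) ≈ 29.6384°, so α ≈ 59.2768°.

59.28°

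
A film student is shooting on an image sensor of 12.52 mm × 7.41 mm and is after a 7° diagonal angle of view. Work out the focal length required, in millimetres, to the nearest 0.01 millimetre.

118.93 mm

Sensor diagonal = √(12.52² + 7.41²) = √211.6585 ≈ 14.5485 mm.
From α = 2·arctan(d/2f) we get f = d / (2·tan(α/2)).
With d = 14.5485 mm and α/2 = 3.5°, tan(α/2) ≈ 0.06116, so f ≈ 14.5485 / 0.12233 ≈ 118.9328 mm.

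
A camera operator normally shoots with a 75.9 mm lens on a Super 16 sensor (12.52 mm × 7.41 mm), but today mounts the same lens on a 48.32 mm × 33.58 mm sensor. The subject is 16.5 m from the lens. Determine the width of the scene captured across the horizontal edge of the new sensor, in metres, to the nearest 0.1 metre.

10.5 m

The focal length stays 75.9 mm; the relevant sensor dimension is now w = 48.32 mm. Object distance dₒ = 16.5 m = 16500 mm.
Thin-lens field width W = w·(dₒ − f)/f = 48.32 × (16500 − 75.9)/75.9 ≈ 10456.028 mm = 10.456 m.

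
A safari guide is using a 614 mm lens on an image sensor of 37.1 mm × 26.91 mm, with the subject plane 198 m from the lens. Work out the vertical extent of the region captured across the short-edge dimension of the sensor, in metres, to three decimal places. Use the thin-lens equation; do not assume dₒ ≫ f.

dₒ: 198 m = 198000 mm.
Similar triangles through the lens centre give W/dₒ = h/dᵢ; with 1/f = 1/dₒ + 1/dᵢ this gives W = h·(dₒ − f)/f.
W = 26.91 mm × (198000 − 614) / 614 = 26.91 × 321.4756 ≈ 8650.908 mm = 8.65091 m.

8.651 m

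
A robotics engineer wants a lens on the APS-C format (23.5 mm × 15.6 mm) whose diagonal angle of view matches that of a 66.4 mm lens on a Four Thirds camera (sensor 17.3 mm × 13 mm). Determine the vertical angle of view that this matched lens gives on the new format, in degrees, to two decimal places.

10.30°

Sensor diagonal = √(17.3² + 13²) = √468.2900 ≈ 21.6400 mm.
Sensor diagonal = √(23.5² + 15.6²) = √795.6100 ≈ 28.2066 mm.
Equal diagonal AOV ⇒ f₂ = f₁ · 28.2066/21.6400 = 66.4 × 1.30344 ≈ 86.5487 mm.
Vertical AOV on the new format = 2·arctan(15.6 / (2 × 86.5487)) = 2·arctan(0.09012) ≈ 10.2995°.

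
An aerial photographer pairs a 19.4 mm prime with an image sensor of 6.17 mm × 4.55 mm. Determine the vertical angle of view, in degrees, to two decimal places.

Angle of view α = 2·arctan(h/2f) with h = 4.55 mm and f = 19.4 mm.
h/2f = 0.11727; arctan(0.11727) ≈ 6.6884°, so α ≈ 13.3768°.

13.38°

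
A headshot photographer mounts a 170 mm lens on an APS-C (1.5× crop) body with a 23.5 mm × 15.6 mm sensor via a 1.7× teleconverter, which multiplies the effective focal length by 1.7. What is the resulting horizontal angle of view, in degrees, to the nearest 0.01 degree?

Effective focal length f = 170 × 1.7 = 289 mm.
α = 2·arctan(23.5 / (2 × 289)) = 2·arctan(0.04066) ≈ 4.6564°.

4.66°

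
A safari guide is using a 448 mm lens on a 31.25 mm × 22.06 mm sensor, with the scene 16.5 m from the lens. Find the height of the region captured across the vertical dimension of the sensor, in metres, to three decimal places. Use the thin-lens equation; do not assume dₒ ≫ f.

0.790 m

dₒ: 16.5 m = 16500 mm.
Similar triangles through the lens centre give W/dₒ = h/dᵢ; with 1/f = 1/dₒ + 1/dᵢ this gives W = h·(dₒ − f)/f.
W = 22.06 mm × (16500 − 448) / 448 = 22.06 × 35.8304 ≈ 790.418 mm = 0.790418 m.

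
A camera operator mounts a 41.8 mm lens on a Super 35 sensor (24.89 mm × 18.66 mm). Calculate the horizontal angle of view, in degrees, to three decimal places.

33.159°

Angle of view α = 2·arctan(w/2f) with w = 24.89 mm and f = 41.8 mm.
w/2f = 0.29773; arctan(0.29773) ≈ 16.5797°, so α ≈ 33.1594°.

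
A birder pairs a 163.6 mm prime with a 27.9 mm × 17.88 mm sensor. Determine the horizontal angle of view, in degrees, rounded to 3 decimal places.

9.748°

Angle of view α = 2·arctan(w/2f) with w = 27.9 mm and f = 163.6 mm.
w/2f = 0.08527; arctan(0.08527) ≈ 4.8738°, so α ≈ 9.7475°.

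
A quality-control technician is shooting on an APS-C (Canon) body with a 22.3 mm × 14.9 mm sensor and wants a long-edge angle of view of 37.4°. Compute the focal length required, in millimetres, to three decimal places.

32.941 mm

From α = 2·arctan(w/2f) we get f = w / (2·tan(α/2)).
With w = 22.3 mm and α/2 = 18.7°, tan(α/2) ≈ 0.33848, so f ≈ 22.3 / 0.67696 ≈ 32.9413 mm.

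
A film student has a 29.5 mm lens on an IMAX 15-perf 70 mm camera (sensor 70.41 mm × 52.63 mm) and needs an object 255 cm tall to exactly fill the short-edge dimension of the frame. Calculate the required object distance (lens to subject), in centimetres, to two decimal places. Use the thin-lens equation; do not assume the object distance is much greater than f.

145.88 cm

W: 255 cm = 2550 mm.
Magnification m = h/W = dᵢ/dₒ; combined with 1/f = 1/dₒ + 1/dᵢ this gives dₒ = f·(1 + W/h).
dₒ = 29.5 mm × (1 + 2550/52.63) = 29.5 × 49.4515 ≈ 1458.818 mm = 145.882 cm.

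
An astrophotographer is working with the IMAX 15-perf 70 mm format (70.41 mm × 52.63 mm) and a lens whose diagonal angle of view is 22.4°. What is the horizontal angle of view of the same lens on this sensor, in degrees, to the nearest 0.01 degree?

Sensor diagonal = √(70.41² + 52.63²) = √7727.4850 ≈ 87.9061 mm.
From the diagonal AOV: f = 87.9061 / (2·tan(11.2°)) = 87.9061 / 0.39601 ≈ 221.9792 mm.
Horizontal AOV = 2·arctan(70.41 / (2 × 221.9792)) = 2·arctan(0.15860) ≈ 18.0236°.

18.02°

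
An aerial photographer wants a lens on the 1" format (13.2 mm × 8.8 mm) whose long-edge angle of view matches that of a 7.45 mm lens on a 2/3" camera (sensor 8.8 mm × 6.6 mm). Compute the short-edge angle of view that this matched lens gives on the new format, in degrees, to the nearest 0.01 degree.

Equal long-edge AOV ⇒ f₂ = f₁ · 13.2/8.8 = 7.45 × 1.50000 ≈ 11.1750 mm.
Short-edge AOV on the new format = 2·arctan(8.8 / (2 × 11.1750)) = 2·arctan(0.39374) ≈ 42.9827°.

42.98°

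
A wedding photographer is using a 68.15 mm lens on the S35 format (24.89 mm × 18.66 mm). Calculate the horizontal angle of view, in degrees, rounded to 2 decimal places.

20.70°

Angle of view α = 2·arctan(w/2f) with w = 24.89 mm and f = 68.15 mm.
w/2f = 0.18261; arctan(0.18261) ≈ 10.3489°, so α ≈ 20.6977°.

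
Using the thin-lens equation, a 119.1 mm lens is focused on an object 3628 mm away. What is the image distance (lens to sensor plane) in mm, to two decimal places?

123.14 mm

1/dᵢ = 1/f − 1/dₒ = 1/119.1 − 1/3628 = 0.0081207 mm⁻¹.
dᵢ = 1/0.0081207 ≈ 123.1425 mm.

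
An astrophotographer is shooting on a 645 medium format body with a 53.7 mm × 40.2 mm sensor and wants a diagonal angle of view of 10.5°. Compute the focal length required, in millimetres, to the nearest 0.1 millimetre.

365.0 mm

Sensor diagonal = √(53.7² + 40.2²) = √4499.7300 ≈ 67.0800 mm.
From α = 2·arctan(d/2f) we get f = d / (2·tan(α/2)).
With d = 67.0800 mm and α/2 = 5.25°, tan(α/2) ≈ 0.09189, so f ≈ 67.0800 / 0.18377 ≈ 365.0133 mm.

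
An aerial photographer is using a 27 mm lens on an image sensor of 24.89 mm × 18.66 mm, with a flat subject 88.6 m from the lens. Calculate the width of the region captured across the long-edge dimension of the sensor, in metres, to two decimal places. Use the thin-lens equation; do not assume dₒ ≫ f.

dₒ: 88.6 m = 88600 mm.
Similar triangles through the lens centre give W/dₒ = w/dᵢ; with 1/f = 1/dₒ + 1/dᵢ this gives W = w·(dₒ − f)/f.
W = 24.89 mm × (88600 − 27) / 27 = 24.89 × 3280.4815 ≈ 81651.184 mm = 81.6512 m.

81.65 m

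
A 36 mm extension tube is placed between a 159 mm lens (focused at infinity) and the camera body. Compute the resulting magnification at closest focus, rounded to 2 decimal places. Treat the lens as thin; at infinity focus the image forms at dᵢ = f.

The tube moves the image plane from f to f + e, so dᵢ = 159 + 36 = 195 mm. Focus is achieved when 1/f = 1/dₒ + 1/dᵢ, giving dₒ = 1/(1/f − 1/(f+e)).
Magnification m = dᵢ/dₒ = (f+e)·(1/f − 1/(f+e)) = e/f = 36/159 ≈ 0.2264.

0.23×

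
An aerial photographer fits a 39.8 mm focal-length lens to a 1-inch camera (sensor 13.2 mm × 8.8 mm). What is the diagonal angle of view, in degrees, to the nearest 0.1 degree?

Sensor diagonal = √(13.2² + 8.8²) = √251.6800 ≈ 15.8644 mm.
Angle of view α = 2·arctan(d/2f) with d = 15.8644 mm and f = 39.8 mm.
d/2f = 0.19930; arctan(0.19930) ≈ 11.2715°, so α ≈ 22.5429°.

22.5°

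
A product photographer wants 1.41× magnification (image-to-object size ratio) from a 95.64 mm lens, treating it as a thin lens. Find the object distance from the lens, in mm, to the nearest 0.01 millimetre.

With m = dᵢ/dₒ and 1/f = 1/dₒ + 1/dᵢ, substituting dᵢ = m·dₒ gives 1/f = (1 + 1/m)/dₒ, hence dₒ = f·(1 + 1/m).
dₒ = 95.64 × (1 + 1/1.41) = 95.64 × 1.70922 ≈ 163.470 mm.

163.47 mm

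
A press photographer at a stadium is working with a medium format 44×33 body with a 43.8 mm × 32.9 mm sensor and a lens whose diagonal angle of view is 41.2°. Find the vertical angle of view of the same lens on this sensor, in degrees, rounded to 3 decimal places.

25.442°

Sensor diagonal = √(43.8² + 32.9²) = √3000.8500 ≈ 54.7800 mm.
From the diagonal AOV: f = 54.7800 / (2·tan(20.6°)) = 54.7800 / 0.75175 ≈ 72.8699 mm.
Vertical AOV = 2·arctan(32.9 / (2 × 72.8699)) = 2·arctan(0.22574) ≈ 25.4420°.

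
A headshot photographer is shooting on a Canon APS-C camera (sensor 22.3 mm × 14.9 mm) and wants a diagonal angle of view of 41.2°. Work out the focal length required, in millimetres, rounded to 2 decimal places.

35.68 mm

Sensor diagonal = √(22.3² + 14.9²) = √719.3000 ≈ 26.8198 mm.
From α = 2·arctan(d/2f) we get f = d / (2·tan(α/2)).
With d = 26.8198 mm and α/2 = 20.6°, tan(α/2) ≈ 0.37588, so f ≈ 26.8198 / 0.75175 ≈ 35.6764 mm.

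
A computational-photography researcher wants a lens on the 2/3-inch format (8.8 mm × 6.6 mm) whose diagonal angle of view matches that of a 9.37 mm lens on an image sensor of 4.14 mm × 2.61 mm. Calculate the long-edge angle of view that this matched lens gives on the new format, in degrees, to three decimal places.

23.601°

Sensor diagonal = √(4.14² + 2.61²) = √23.9517 ≈ 4.8940 mm.
Sensor diagonal = √(8.8² + 6.6²) = √121.0000 ≈ 11.0000 mm.
Equal diagonal AOV ⇒ f₂ = f₁ · 11.0000/4.8940 = 9.37 × 2.24763 ≈ 21.0603 mm.
Long-edge AOV on the new format = 2·arctan(8.8 / (2 × 21.0603)) = 2·arctan(0.20892) ≈ 23.6015°.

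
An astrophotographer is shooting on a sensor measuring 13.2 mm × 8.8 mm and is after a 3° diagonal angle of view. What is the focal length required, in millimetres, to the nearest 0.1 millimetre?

Sensor diagonal = √(13.2² + 8.8²) = √251.6800 ≈ 15.8644 mm.
From α = 2·arctan(d/2f) we get f = d / (2·tan(α/2)).
With d = 15.8644 mm and α/2 = 1.5°, tan(α/2) ≈ 0.02619, so f ≈ 15.8644 / 0.05237 ≈ 302.9190 mm.

302.9 mm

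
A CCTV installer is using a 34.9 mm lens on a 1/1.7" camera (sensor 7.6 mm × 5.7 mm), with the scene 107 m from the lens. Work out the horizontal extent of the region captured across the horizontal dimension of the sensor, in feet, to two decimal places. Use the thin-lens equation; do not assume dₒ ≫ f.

76.42 ft

dₒ: 107 m = 107000 mm.
Similar triangles through the lens centre give W/dₒ = w/dᵢ; with 1/f = 1/dₒ + 1/dᵢ this gives W = w·(dₒ − f)/f.
W = 7.6 mm × (107000 − 34.9) / 34.9 = 7.6 × 3064.9026 ≈ 23293.260 mm = 23293.260/304.8 ft = 76.4215 ft.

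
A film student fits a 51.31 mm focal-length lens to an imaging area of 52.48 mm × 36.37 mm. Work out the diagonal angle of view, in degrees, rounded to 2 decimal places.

Sensor diagonal = √(52.48² + 36.37²) = √4076.9273 ≈ 63.8508 mm.
Angle of view α = 2·arctan(d/2f) with d = 63.8508 mm and f = 51.31 mm.
d/2f = 0.62221; arctan(0.62221) ≈ 31.8901°, so α ≈ 63.7803°.

63.78°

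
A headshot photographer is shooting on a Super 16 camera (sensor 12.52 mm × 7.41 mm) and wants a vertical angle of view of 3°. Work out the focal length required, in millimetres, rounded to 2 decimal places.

141.49 mm

From α = 2·arctan(h/2f) we get f = h / (2·tan(α/2)).
With h = 7.41 mm and α/2 = 1.5°, tan(α/2) ≈ 0.02619, so f ≈ 7.41 / 0.05237 ≈ 141.4882 mm.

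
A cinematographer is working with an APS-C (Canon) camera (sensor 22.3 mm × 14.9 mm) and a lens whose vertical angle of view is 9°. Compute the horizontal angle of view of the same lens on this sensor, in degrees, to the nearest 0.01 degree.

From the vertical AOV: f = 14.9 / (2·tan(4.5°)) = 14.9 / 0.15740 ≈ 94.6612 mm.
Horizontal AOV = 2·arctan(22.3 / (2 × 94.6612)) = 2·arctan(0.11779) ≈ 13.4357°.

13.44°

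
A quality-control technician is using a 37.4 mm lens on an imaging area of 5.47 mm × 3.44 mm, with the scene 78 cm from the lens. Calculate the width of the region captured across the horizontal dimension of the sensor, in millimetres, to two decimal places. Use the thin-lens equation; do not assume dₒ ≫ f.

108.61 mm

dₒ: 78 cm = 780 mm.
Similar triangles through the lens centre give W/dₒ = w/dᵢ; with 1/f = 1/dₒ + 1/dᵢ this gives W = w·(dₒ − f)/f.
W = 5.47 mm × (780 − 37.4) / 37.4 = 5.47 × 19.8556 ≈ 108.610 mm.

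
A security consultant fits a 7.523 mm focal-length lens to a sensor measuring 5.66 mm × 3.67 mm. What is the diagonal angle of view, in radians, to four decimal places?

Sensor diagonal = √(5.66² + 3.67²) = √45.5045 ≈ 6.7457 mm.
Angle of view α = 2·arctan(d/2f) with d = 6.7457 mm and f = 7.523 mm.
d/2f = 0.44834; arctan(0.44834) ≈ 0.4215 rad, so α ≈ 0.8429 rad.

0.8429 rad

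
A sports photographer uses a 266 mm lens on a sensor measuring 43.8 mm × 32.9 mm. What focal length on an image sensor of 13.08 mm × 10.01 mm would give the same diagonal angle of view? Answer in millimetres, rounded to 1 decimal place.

Sensor diagonal = √(43.8² + 32.9²) = √3000.8500 ≈ 54.7800 mm.
Sensor diagonal = √(13.08² + 10.01²) = √271.2865 ≈ 16.4708 mm.
Equal angle of view means equal diagonal/f ratio, so f₂ = f₁ · (diagonal₂/diagonal₁) = 266 × 16.4708/54.7800.
f₂ = 266 × 0.30067 ≈ 79.979 mm.

80.0 mm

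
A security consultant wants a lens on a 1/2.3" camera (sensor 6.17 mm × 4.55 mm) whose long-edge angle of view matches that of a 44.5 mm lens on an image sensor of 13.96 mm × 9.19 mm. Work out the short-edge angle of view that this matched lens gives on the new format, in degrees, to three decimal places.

13.196°

Equal long-edge AOV ⇒ f₂ = f₁ · 6.17/13.96 = 44.5 × 0.44198 ≈ 19.6680 mm.
Short-edge AOV on the new format = 2·arctan(4.55 / (2 × 19.6680)) = 2·arctan(0.11567) ≈ 13.1962°.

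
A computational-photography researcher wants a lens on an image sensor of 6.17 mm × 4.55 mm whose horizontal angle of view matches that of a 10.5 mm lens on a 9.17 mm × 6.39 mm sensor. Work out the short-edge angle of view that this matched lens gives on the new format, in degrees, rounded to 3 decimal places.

35.699°

Equal horizontal AOV ⇒ f₂ = f₁ · 6.17/9.17 = 10.5 × 0.67285 ≈ 7.0649 mm.
Short-edge AOV on the new format = 2·arctan(4.55 / (2 × 7.0649)) = 2·arctan(0.32202) ≈ 35.6987°.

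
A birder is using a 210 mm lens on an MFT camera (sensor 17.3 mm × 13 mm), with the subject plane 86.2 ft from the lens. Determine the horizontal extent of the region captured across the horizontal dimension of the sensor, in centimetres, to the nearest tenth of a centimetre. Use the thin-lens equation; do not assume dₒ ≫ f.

dₒ: 86.2 ft × 304.8 mm/ft = 26273.76 mm.
Similar triangles through the lens centre give W/dₒ = w/dᵢ; with 1/f = 1/dₒ + 1/dᵢ this gives W = w·(dₒ − f)/f.
W = 17.3 mm × (26273.8 − 210) / 210 = 17.3 × 124.1131 ≈ 2147.157 mm = 214.716 cm.

214.7 cm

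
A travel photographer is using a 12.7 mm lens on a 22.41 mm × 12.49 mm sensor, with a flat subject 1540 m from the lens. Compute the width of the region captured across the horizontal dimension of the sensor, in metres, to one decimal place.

dₒ: 1540 m = 1.54e+06 mm.
Similar triangles through the lens centre give W/dₒ = w/dᵢ; with 1/f = 1/dₒ + 1/dᵢ this gives W = w·(dₒ − f)/f.
W = 22.41 mm × (1.54e+06 − 12.7) / 12.7 = 22.41 × 121258.8425 ≈ 2717410.661 mm = 2717.41 m.

2717.4 m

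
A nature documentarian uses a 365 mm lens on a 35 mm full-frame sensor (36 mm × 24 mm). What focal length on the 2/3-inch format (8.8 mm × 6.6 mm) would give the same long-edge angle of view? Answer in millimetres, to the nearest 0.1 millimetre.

89.2 mm

Equal angle of view means equal width/f ratio, so f₂ = f₁ · (width₂/width₁) = 365 × 8.8/36.
f₂ = 365 × 0.24444 ≈ 89.222 mm.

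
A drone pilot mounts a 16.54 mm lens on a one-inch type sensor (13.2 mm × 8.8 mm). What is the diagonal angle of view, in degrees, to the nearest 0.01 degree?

Sensor diagonal = √(13.2² + 8.8²) = √251.6800 ≈ 15.8644 mm.
Angle of view α = 2·arctan(d/2f) with d = 15.8644 mm and f = 16.54 mm.
d/2f = 0.47958; arctan(0.47958) ≈ 25.6213°, so α ≈ 51.2427°.

51.24°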